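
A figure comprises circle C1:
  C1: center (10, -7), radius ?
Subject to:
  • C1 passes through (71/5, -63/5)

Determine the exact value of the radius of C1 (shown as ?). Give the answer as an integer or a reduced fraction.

1. [C1∋P]  r_C1² − 49 = 0  ⇒  r_C1 = 7 (r>0 drops 1)

7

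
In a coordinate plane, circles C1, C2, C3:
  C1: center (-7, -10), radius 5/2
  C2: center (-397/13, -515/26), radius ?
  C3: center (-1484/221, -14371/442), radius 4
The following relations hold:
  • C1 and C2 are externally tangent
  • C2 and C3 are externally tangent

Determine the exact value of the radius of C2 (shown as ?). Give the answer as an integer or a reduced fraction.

1. [ext C1·C2]  r_C2² + 5r_C2 − 644 = 0  ⇒  r_C2 = 23 (r>0 drops 1)
2. [ext C2·C3]  r_C2² + 8r_C2 − 713 = 0  ⇒  r_C2 = 23 (r>0 drops 1)

23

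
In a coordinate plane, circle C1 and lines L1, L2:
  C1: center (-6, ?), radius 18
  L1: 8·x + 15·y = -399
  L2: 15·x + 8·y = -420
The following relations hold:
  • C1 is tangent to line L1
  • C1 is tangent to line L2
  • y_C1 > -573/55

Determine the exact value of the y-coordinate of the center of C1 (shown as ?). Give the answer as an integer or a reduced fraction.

1. [C1‖L1]  y_C1² + (234/5)y_C1 + 657/5 = 0  ⇒  y_C1 = -219/5 or -3
2. [C1‖L2]  y_C1² + (165/2)y_C1 + 477/2 = 0  ⇒  y_C1 = -159/2 or -3

-3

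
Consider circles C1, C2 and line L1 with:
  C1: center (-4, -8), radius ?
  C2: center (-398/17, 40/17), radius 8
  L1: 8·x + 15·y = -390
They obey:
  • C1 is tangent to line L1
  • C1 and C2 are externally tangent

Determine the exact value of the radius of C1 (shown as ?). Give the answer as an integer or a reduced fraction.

1. [C1‖L1]  r_C1² − 196 = 0  ⇒  r_C1 = 14 (r>0 drops 1)
2. [ext C1·C2]  r_C1² + 16r_C1 − 420 = 0  ⇒  r_C1 = 14 (r>0 drops 1)

14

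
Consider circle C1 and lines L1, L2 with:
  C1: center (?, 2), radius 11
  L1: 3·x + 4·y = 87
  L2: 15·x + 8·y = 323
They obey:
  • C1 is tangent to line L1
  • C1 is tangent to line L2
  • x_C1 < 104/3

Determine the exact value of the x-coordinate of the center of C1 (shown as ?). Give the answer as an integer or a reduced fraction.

1. [C1‖L1]  x_C1² − (158/3)x_C1 + 1072/3 = 0  ⇒  x_C1 = 8 or 134/3
2. [C1‖L2]  x_C1² − (614/15)x_C1 + 3952/15 = 0  ⇒  x_C1 = 8 or 494/15

8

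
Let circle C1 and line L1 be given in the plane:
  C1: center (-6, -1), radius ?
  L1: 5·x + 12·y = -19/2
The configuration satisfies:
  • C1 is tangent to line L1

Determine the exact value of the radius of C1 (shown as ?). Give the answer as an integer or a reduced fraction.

5/2

1. [C1‖L1]  r_C1² − 25/4 = 0  ⇒  r_C1 = 5/2 (r>0 drops 1)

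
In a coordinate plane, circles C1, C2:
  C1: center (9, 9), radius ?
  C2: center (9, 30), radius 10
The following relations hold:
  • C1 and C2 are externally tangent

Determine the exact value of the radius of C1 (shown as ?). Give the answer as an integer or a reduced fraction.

1. [ext C1·C2]  r_C1² + 20r_C1 − 341 = 0  ⇒  r_C1 = 11 (r>0 drops 1)

11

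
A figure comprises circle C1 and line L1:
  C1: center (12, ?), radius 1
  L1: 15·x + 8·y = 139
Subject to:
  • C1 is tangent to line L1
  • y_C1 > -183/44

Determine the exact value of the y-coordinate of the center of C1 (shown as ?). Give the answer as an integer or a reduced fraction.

1. [C1‖L1]  y_C1² + (41/4)y_C1 + 87/4 = 0  ⇒  y_C1 = -29/4 or -3
2. given y_C1 > -183/44: keep -3

-3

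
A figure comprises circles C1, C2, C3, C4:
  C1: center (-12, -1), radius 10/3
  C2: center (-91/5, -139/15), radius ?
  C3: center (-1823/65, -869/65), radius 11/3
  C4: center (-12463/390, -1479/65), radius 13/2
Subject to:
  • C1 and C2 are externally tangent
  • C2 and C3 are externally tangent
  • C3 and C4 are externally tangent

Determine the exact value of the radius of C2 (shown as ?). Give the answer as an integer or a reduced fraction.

1. [ext C1·C2]  r_C2² + (20/3)r_C2 − 287/3 = 0  ⇒  r_C2 = 7 (r>0 drops 1)
2. [ext C2·C3]  r_C2² + (22/3)r_C2 − 301/3 = 0  ⇒  r_C2 = 7 (r>0 drops 1)

7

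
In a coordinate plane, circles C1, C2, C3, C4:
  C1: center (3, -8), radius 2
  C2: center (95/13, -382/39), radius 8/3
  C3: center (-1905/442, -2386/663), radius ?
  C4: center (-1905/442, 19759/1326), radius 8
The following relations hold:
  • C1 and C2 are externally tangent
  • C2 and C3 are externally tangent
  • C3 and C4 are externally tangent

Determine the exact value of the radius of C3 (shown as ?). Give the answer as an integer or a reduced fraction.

21/2

1. [ext C2·C3]  r_C3² + (16/3)r_C3 − 665/4 = 0  ⇒  r_C3 = 21/2 (r>0 drops 1)
2. [ext C3·C4]  r_C3² + 16r_C3 − 1113/4 = 0  ⇒  r_C3 = 21/2 (r>0 drops 1)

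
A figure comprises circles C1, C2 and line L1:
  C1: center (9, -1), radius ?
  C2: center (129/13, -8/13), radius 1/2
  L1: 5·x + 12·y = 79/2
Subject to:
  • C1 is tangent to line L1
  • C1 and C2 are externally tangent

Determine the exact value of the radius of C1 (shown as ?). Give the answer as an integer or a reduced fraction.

1/2

1. [C1‖L1]  r_C1² − 1/4 = 0  ⇒  r_C1 = 1/2 (r>0 drops 1)
2. [ext C1·C2]  r_C1² + 1r_C1 − 3/4 = 0  ⇒  r_C1 = 1/2 (r>0 drops 1)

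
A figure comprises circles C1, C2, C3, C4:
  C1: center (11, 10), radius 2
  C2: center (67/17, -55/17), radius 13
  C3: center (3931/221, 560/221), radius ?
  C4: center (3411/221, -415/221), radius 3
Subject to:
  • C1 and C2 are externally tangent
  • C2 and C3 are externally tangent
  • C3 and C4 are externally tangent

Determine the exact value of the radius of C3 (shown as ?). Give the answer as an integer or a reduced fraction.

1. [ext C2·C3]  r_C3² + 26r_C3 − 56 = 0  ⇒  r_C3 = 2 (r>0 drops 1)
2. [ext C3·C4]  r_C3² + 6r_C3 − 16 = 0  ⇒  r_C3 = 2 (r>0 drops 1)

2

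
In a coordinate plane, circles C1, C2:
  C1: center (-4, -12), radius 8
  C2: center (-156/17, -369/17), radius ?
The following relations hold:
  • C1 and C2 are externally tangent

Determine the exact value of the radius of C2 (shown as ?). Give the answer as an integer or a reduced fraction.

1. [ext C1·C2]  r_C2² + 16r_C2 − 57 = 0  ⇒  r_C2 = 3 (r>0 drops 1)

3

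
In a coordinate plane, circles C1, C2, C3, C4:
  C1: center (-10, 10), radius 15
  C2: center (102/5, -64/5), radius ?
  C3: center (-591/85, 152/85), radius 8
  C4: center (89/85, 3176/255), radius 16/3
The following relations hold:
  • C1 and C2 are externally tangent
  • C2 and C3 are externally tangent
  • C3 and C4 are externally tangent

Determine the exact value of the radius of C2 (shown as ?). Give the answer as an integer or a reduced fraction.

1. [ext C1·C2]  r_C2² + 30r_C2 − 1219 = 0  ⇒  r_C2 = 23 (r>0 drops 1)
2. [ext C2·C3]  r_C2² + 16r_C2 − 897 = 0  ⇒  r_C2 = 23 (r>0 drops 1)

23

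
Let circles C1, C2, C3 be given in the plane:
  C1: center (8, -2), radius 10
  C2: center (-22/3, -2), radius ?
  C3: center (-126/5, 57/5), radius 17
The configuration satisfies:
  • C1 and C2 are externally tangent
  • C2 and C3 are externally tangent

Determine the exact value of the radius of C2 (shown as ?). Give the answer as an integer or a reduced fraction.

1. [ext C1·C2]  r_C2² + 20r_C2 − 1216/9 = 0  ⇒  r_C2 = 16/3 (r>0 drops 1)
2. [ext C2·C3]  r_C2² + 34r_C2 − 1888/9 = 0  ⇒  r_C2 = 16/3 (r>0 drops 1)

16/3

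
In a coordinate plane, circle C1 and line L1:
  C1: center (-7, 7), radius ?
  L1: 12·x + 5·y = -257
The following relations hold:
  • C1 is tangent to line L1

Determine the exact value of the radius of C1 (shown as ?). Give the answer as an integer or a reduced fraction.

16

1. [C1‖L1]  r_C1² − 256 = 0  ⇒  r_C1 = 16 (r>0 drops 1)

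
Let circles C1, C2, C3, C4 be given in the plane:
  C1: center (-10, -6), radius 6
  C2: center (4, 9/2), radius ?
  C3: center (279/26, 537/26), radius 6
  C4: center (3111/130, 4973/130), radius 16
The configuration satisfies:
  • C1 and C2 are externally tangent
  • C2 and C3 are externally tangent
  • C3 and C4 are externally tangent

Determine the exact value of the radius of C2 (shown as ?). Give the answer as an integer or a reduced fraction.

1. [ext C1·C2]  r_C2² + 12r_C2 − 1081/4 = 0  ⇒  r_C2 = 23/2 (r>0 drops 1)
2. [ext C2·C3]  r_C2² + 12r_C2 − 1081/4 = 0  ⇒  r_C2 = 23/2 (r>0 drops 1)

23/2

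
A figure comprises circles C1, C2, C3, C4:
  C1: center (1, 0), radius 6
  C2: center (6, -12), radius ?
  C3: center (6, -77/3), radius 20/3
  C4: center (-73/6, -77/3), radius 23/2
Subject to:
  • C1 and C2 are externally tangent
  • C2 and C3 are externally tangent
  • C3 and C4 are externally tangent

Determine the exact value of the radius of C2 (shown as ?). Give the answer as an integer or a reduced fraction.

7

1. [ext C1·C2]  r_C2² + 12r_C2 − 133 = 0  ⇒  r_C2 = 7 (r>0 drops 1)
2. [ext C2·C3]  r_C2² + (40/3)r_C2 − 427/3 = 0  ⇒  r_C2 = 7 (r>0 drops 1)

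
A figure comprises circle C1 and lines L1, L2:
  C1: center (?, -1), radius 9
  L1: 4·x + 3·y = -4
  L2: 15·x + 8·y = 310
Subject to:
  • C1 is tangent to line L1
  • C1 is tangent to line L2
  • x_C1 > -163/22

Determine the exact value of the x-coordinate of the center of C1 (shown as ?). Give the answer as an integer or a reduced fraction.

11

1. [C1‖L1]  x_C1² + (1/2)x_C1 − 253/2 = 0  ⇒  x_C1 = -23/2 or 11
2. [C1‖L2]  x_C1² − (212/5)x_C1 + 1727/5 = 0  ⇒  x_C1 = 11 or 157/5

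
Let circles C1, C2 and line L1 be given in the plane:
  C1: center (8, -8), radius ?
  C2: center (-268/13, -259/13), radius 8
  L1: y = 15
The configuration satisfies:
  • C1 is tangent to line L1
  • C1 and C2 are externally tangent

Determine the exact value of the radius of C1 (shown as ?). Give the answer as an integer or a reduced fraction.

1. [C1‖L1]  r_C1² − 529 = 0  ⇒  r_C1 = 23 (r>0 drops 1)
2. [ext C1·C2]  r_C1² + 16r_C1 − 897 = 0  ⇒  r_C1 = 23 (r>0 drops 1)

23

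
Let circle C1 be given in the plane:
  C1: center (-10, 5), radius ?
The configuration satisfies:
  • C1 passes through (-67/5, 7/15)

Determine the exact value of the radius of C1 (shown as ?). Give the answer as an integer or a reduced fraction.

1. [C1∋P]  r_C1² − 289/9 = 0  ⇒  r_C1 = 17/3 (r>0 drops 1)

17/3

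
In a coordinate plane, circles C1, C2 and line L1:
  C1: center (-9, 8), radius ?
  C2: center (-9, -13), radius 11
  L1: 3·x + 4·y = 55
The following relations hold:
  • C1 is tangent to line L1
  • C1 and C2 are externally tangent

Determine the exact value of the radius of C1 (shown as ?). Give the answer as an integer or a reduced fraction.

1. [C1‖L1]  r_C1² − 100 = 0  ⇒  r_C1 = 10 (r>0 drops 1)
2. [ext C1·C2]  r_C1² + 22r_C1 − 320 = 0  ⇒  r_C1 = 10 (r>0 drops 1)

10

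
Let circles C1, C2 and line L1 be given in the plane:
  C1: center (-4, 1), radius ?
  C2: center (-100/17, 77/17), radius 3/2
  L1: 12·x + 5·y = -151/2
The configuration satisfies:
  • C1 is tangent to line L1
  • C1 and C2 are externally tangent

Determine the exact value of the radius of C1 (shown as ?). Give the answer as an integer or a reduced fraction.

5/2

1. [C1‖L1]  r_C1² − 25/4 = 0  ⇒  r_C1 = 5/2 (r>0 drops 1)
2. [ext C1·C2]  r_C1² + 3r_C1 − 55/4 = 0  ⇒  r_C1 = 5/2 (r>0 drops 1)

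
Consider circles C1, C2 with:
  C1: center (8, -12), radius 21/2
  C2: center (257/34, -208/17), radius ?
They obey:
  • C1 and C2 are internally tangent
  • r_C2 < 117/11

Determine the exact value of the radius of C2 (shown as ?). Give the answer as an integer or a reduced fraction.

10

1. [int C1,C2]  r_C2² − 21r_C2 + 110 = 0  ⇒  r_C2 = 10 or 11
2. given r_C2 < 117/11: keep 10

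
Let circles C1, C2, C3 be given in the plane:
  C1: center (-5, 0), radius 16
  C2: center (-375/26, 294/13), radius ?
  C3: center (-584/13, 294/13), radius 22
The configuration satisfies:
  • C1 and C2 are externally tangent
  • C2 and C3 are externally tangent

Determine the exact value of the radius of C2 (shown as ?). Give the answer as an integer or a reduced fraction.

1. [ext C1·C2]  r_C2² + 32r_C2 − 1377/4 = 0  ⇒  r_C2 = 17/2 (r>0 drops 1)
2. [ext C2·C3]  r_C2² + 44r_C2 − 1785/4 = 0  ⇒  r_C2 = 17/2 (r>0 drops 1)

17/2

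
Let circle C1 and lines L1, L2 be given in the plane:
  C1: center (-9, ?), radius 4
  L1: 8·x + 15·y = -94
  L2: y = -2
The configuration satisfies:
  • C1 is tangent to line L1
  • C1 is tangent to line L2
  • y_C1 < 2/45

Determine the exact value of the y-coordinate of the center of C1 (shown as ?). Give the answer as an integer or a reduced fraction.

-6

1. [C1‖L1]  y_C1² + (44/15)y_C1 − 92/5 = 0  ⇒  y_C1 = -6 or 46/15
2. [C1‖L2]  y_C1² + 4y_C1 − 12 = 0  ⇒  y_C1 = -6 or 2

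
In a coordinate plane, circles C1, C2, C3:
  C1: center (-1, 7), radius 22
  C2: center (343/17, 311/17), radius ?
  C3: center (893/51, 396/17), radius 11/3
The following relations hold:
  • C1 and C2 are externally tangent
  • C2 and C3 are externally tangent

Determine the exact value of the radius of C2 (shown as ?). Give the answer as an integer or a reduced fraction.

2

1. [ext C1·C2]  r_C2² + 44r_C2 − 92 = 0  ⇒  r_C2 = 2 (r>0 drops 1)
2. [ext C2·C3]  r_C2² + (22/3)r_C2 − 56/3 = 0  ⇒  r_C2 = 2 (r>0 drops 1)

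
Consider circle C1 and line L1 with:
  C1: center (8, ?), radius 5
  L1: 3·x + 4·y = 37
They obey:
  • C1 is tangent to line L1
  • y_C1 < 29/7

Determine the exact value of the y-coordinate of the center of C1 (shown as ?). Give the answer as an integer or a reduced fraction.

1. [C1‖L1]  y_C1² − (13/2)y_C1 − 57/2 = 0  ⇒  y_C1 = -3 or 19/2
2. given y_C1 < 29/7: keep -3

-3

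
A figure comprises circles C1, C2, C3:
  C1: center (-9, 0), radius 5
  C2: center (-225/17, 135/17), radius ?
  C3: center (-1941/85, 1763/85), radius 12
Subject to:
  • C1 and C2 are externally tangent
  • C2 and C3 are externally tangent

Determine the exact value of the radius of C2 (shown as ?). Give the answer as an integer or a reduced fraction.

4

1. [ext C1·C2]  r_C2² + 10r_C2 − 56 = 0  ⇒  r_C2 = 4 (r>0 drops 1)
2. [ext C2·C3]  r_C2² + 24r_C2 − 112 = 0  ⇒  r_C2 = 4 (r>0 drops 1)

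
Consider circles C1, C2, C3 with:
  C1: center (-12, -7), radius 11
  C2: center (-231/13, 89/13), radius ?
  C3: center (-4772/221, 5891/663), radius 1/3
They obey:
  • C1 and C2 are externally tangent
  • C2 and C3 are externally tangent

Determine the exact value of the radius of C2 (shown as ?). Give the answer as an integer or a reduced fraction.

1. [ext C1·C2]  r_C2² + 22r_C2 − 104 = 0  ⇒  r_C2 = 4 (r>0 drops 1)
2. [ext C2·C3]  r_C2² + (2/3)r_C2 − 56/3 = 0  ⇒  r_C2 = 4 (r>0 drops 1)

4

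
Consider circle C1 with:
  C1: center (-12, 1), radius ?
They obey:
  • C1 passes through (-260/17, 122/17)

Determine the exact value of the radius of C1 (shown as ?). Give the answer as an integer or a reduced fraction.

1. [C1∋P]  r_C1² − 49 = 0  ⇒  r_C1 = 7 (r>0 drops 1)

7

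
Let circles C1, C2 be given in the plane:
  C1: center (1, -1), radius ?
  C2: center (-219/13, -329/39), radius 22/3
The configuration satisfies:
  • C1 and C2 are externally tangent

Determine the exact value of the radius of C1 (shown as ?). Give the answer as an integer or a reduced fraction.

1. [ext C1·C2]  r_C1² + (44/3)r_C1 − 320 = 0  ⇒  r_C1 = 12 (r>0 drops 1)

12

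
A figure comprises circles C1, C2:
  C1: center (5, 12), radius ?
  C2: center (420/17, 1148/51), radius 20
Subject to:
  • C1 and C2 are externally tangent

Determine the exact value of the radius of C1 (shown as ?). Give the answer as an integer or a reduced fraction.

1. [ext C1·C2]  r_C1² + 40r_C1 − 889/9 = 0  ⇒  r_C1 = 7/3 (r>0 drops 1)

7/3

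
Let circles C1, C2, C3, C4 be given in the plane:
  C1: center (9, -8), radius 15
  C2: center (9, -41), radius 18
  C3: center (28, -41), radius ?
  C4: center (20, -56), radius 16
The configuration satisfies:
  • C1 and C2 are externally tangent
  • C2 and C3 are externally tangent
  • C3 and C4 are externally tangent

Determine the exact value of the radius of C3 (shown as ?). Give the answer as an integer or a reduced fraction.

1

1. [ext C2·C3]  r_C3² + 36r_C3 − 37 = 0  ⇒  r_C3 = 1 (r>0 drops 1)
2. [ext C3·C4]  r_C3² + 32r_C3 − 33 = 0  ⇒  r_C3 = 1 (r>0 drops 1)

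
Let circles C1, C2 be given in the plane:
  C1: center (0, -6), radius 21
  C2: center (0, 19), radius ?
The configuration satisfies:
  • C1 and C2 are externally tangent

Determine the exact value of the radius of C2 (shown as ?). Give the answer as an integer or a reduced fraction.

4

1. [ext C1·C2]  r_C2² + 42r_C2 − 184 = 0  ⇒  r_C2 = 4 (r>0 drops 1)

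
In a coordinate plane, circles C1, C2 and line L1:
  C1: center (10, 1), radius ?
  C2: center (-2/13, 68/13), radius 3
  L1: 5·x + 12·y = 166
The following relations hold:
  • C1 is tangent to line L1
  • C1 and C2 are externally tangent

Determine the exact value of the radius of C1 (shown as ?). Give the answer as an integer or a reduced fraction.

8

1. [C1‖L1]  r_C1² − 64 = 0  ⇒  r_C1 = 8 (r>0 drops 1)
2. [ext C1·C2]  r_C1² + 6r_C1 − 112 = 0  ⇒  r_C1 = 8 (r>0 drops 1)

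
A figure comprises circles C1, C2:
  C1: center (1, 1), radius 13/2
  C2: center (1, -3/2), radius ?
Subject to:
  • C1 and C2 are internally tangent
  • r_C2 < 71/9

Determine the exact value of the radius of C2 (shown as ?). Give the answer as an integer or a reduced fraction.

1. [int C1,C2]  r_C2² − 13r_C2 + 36 = 0  ⇒  r_C2 = 4 or 9
2. given r_C2 < 71/9: keep 4

4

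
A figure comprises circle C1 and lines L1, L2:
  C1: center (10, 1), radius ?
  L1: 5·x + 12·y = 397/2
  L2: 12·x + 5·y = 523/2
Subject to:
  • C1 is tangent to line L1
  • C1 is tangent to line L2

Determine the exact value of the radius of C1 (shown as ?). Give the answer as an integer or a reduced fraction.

1. [C1‖L1]  r_C1² − 441/4 = 0  ⇒  r_C1 = 21/2 (r>0 drops 1)
2. [C1‖L2]  r_C1² − 441/4 = 0  ⇒  r_C1 = 21/2 (r>0 drops 1)

21/2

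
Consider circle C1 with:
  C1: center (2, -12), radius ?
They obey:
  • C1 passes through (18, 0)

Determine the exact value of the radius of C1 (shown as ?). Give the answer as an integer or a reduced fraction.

20

1. [C1∋P]  r_C1² − 400 = 0  ⇒  r_C1 = 20 (r>0 drops 1)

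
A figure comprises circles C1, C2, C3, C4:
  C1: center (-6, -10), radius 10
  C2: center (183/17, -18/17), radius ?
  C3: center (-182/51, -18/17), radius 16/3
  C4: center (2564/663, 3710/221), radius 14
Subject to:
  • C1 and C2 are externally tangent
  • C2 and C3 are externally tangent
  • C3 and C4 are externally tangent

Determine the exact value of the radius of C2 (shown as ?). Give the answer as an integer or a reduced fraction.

1. [ext C1·C2]  r_C2² + 20r_C2 − 261 = 0  ⇒  r_C2 = 9 (r>0 drops 1)
2. [ext C2·C3]  r_C2² + (32/3)r_C2 − 177 = 0  ⇒  r_C2 = 9 (r>0 drops 1)

9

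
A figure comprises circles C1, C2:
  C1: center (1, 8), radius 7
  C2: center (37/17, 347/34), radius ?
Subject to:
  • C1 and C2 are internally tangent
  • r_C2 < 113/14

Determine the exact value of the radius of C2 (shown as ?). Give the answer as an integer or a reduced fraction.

9/2

1. [int C1,C2]  r_C2² − 14r_C2 + 171/4 = 0  ⇒  r_C2 = 9/2 or 19/2
2. given r_C2 < 113/14: keep 9/2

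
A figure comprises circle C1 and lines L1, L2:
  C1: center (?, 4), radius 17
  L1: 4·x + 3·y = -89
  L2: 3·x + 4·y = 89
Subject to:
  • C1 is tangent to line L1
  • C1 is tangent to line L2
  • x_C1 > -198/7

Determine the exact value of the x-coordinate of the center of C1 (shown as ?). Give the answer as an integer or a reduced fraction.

-4

1. [C1‖L1]  x_C1² + (101/2)x_C1 + 186 = 0  ⇒  x_C1 = -93/2 or -4
2. [C1‖L2]  x_C1² − (146/3)x_C1 − 632/3 = 0  ⇒  x_C1 = -4 or 158/3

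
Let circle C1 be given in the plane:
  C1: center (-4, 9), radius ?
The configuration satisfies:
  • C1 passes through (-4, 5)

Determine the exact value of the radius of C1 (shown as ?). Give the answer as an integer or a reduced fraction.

4

1. [C1∋P]  r_C1² − 16 = 0  ⇒  r_C1 = 4 (r>0 drops 1)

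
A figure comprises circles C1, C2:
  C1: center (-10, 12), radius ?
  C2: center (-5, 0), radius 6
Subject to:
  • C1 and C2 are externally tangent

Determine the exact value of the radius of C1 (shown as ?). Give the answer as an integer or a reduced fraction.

7

1. [ext C1·C2]  r_C1² + 12r_C1 − 133 = 0  ⇒  r_C1 = 7 (r>0 drops 1)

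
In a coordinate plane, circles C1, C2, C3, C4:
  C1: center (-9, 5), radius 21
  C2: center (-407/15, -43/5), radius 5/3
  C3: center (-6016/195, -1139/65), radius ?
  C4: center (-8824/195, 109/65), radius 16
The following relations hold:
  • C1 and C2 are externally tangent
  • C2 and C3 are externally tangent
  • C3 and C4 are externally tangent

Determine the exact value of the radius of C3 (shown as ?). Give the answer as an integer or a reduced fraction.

1. [ext C2·C3]  r_C3² + (10/3)r_C3 − 272/3 = 0  ⇒  r_C3 = 8 (r>0 drops 1)
2. [ext C3·C4]  r_C3² + 32r_C3 − 320 = 0  ⇒  r_C3 = 8 (r>0 drops 1)

8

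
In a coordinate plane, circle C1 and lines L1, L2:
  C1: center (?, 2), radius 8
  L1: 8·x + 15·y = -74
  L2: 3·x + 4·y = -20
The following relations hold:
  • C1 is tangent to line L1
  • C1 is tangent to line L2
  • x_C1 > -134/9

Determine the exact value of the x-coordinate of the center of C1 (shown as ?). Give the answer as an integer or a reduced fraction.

4

1. [C1‖L1]  x_C1² + 26x_C1 − 120 = 0  ⇒  x_C1 = -30 or 4
2. [C1‖L2]  x_C1² + (56/3)x_C1 − 272/3 = 0  ⇒  x_C1 = -68/3 or 4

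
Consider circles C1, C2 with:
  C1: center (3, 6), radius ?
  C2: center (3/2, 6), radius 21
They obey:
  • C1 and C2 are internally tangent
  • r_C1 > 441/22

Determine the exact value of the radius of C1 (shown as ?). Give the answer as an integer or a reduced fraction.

45/2

1. [int C1,C2]  r_C1² − 42r_C1 + 1755/4 = 0  ⇒  r_C1 = 39/2 or 45/2
2. given r_C1 > 441/22: keep 45/2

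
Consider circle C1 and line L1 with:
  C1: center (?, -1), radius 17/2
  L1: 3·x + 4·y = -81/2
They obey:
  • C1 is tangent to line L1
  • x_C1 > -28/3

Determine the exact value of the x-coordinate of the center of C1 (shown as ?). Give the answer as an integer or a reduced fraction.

2

1. [C1‖L1]  x_C1² + (73/3)x_C1 − 158/3 = 0  ⇒  x_C1 = -79/3 or 2
2. given x_C1 > -28/3: keep 2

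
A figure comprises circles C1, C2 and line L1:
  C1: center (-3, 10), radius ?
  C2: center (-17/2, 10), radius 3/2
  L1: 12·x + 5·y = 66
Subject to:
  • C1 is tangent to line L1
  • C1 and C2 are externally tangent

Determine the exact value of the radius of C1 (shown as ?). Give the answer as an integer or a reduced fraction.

1. [C1‖L1]  r_C1² − 16 = 0  ⇒  r_C1 = 4 (r>0 drops 1)
2. [ext C1·C2]  r_C1² + 3r_C1 − 28 = 0  ⇒  r_C1 = 4 (r>0 drops 1)

4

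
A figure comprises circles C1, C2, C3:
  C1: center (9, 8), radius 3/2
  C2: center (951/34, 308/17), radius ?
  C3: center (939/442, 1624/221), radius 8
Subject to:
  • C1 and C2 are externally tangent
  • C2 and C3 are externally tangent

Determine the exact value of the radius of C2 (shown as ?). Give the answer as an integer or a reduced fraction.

1. [ext C1·C2]  r_C2² + 3r_C2 − 460 = 0  ⇒  r_C2 = 20 (r>0 drops 1)
2. [ext C2·C3]  r_C2² + 16r_C2 − 720 = 0  ⇒  r_C2 = 20 (r>0 drops 1)

20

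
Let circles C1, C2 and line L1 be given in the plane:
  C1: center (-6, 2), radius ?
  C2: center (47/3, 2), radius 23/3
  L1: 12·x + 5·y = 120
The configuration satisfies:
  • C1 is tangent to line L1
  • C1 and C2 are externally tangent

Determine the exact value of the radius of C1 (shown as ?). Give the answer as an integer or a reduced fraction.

14

1. [C1‖L1]  r_C1² − 196 = 0  ⇒  r_C1 = 14 (r>0 drops 1)
2. [ext C1·C2]  r_C1² + (46/3)r_C1 − 1232/3 = 0  ⇒  r_C1 = 14 (r>0 drops 1)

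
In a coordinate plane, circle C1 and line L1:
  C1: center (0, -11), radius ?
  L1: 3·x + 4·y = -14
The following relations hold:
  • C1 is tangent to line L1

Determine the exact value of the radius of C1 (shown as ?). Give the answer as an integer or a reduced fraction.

1. [C1‖L1]  r_C1² − 36 = 0  ⇒  r_C1 = 6 (r>0 drops 1)

6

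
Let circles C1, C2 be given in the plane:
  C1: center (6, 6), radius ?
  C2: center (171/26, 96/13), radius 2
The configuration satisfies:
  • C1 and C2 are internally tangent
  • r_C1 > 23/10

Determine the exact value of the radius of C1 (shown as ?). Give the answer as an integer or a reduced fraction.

1. [int C1,C2]  r_C1² − 4r_C1 + 7/4 = 0  ⇒  r_C1 = 1/2 or 7/2
2. given r_C1 > 23/10: keep 7/2

7/2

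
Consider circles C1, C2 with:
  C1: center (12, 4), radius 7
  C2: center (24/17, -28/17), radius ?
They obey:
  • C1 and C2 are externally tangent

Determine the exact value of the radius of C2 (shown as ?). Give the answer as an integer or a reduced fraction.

5

1. [ext C1·C2]  r_C2² + 14r_C2 − 95 = 0  ⇒  r_C2 = 5 (r>0 drops 1)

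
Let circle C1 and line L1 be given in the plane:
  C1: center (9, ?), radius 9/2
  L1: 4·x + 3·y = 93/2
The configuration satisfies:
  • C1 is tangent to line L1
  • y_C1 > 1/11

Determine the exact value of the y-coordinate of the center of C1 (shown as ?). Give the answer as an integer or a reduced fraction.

11

1. [C1‖L1]  y_C1² − 7y_C1 − 44 = 0  ⇒  y_C1 = -4 or 11
2. given y_C1 > 1/11: keep 11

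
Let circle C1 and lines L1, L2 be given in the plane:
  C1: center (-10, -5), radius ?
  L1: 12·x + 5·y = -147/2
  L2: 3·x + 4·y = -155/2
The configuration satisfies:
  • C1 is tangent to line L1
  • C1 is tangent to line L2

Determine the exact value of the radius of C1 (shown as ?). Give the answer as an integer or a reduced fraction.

11/2

1. [C1‖L1]  r_C1² − 121/4 = 0  ⇒  r_C1 = 11/2 (r>0 drops 1)
2. [C1‖L2]  r_C1² − 121/4 = 0  ⇒  r_C1 = 11/2 (r>0 drops 1)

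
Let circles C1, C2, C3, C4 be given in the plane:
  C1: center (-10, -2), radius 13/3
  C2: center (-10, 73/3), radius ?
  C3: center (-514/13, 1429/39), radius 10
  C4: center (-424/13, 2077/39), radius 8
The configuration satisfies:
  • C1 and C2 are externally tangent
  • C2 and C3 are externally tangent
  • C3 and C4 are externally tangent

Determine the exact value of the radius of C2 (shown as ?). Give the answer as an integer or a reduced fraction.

22

1. [ext C1·C2]  r_C2² + (26/3)r_C2 − 2024/3 = 0  ⇒  r_C2 = 22 (r>0 drops 1)
2. [ext C2·C3]  r_C2² + 20r_C2 − 924 = 0  ⇒  r_C2 = 22 (r>0 drops 1)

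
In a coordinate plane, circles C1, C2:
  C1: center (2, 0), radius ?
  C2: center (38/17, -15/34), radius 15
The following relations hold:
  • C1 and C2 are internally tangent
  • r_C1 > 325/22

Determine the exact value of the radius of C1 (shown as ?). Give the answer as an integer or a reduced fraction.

31/2

1. [int C1,C2]  r_C1² − 30r_C1 + 899/4 = 0  ⇒  r_C1 = 29/2 or 31/2
2. given r_C1 > 325/22: keep 31/2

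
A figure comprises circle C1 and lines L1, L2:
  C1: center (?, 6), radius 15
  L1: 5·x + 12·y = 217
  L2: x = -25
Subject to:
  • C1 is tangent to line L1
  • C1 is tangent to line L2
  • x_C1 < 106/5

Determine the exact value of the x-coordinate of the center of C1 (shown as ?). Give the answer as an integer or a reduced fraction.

1. [C1‖L1]  x_C1² − 58x_C1 − 680 = 0  ⇒  x_C1 = -10 or 68
2. [C1‖L2]  x_C1² + 50x_C1 + 400 = 0  ⇒  x_C1 = -40 or -10

-10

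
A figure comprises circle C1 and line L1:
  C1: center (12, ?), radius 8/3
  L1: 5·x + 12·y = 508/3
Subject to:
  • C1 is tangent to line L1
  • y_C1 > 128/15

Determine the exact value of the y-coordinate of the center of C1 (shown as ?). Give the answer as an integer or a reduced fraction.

1. [C1‖L1]  y_C1² − (164/9)y_C1 + 224/3 = 0  ⇒  y_C1 = 56/9 or 12
2. given y_C1 > 128/15: keep 12

12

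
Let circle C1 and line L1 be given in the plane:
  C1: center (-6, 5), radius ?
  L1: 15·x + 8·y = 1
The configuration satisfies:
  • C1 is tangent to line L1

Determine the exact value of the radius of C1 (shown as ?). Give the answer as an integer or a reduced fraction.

3

1. [C1‖L1]  r_C1² − 9 = 0  ⇒  r_C1 = 3 (r>0 drops 1)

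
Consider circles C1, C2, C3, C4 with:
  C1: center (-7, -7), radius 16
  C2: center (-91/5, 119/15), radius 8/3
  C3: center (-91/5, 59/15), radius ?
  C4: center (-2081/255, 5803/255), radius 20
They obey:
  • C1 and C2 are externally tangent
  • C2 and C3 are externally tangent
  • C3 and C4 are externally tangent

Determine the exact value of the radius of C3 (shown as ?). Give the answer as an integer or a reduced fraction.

4/3

1. [ext C2·C3]  r_C3² + (16/3)r_C3 − 80/9 = 0  ⇒  r_C3 = 4/3 (r>0 drops 1)
2. [ext C3·C4]  r_C3² + 40r_C3 − 496/9 = 0  ⇒  r_C3 = 4/3 (r>0 drops 1)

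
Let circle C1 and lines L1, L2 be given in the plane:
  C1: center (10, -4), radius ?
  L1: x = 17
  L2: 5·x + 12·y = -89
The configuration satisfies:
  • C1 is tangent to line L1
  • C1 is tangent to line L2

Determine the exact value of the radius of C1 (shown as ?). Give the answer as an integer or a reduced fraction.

1. [C1‖L1]  r_C1² − 49 = 0  ⇒  r_C1 = 7 (r>0 drops 1)
2. [C1‖L2]  r_C1² − 49 = 0  ⇒  r_C1 = 7 (r>0 drops 1)

7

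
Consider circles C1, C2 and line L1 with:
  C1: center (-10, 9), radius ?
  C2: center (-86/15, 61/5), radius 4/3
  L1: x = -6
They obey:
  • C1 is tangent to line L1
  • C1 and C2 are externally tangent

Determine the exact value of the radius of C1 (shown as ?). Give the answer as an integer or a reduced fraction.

4

1. [C1‖L1]  r_C1² − 16 = 0  ⇒  r_C1 = 4 (r>0 drops 1)
2. [ext C1·C2]  r_C1² + (8/3)r_C1 − 80/3 = 0  ⇒  r_C1 = 4 (r>0 drops 1)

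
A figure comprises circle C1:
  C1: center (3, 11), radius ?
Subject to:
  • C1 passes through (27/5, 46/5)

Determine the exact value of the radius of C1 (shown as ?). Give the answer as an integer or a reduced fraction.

1. [C1∋P]  r_C1² − 9 = 0  ⇒  r_C1 = 3 (r>0 drops 1)

3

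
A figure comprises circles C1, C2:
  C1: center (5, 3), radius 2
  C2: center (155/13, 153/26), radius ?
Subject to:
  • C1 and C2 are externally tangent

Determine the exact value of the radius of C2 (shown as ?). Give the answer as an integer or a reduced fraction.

11/2

1. [ext C1·C2]  r_C2² + 4r_C2 − 209/4 = 0  ⇒  r_C2 = 11/2 (r>0 drops 1)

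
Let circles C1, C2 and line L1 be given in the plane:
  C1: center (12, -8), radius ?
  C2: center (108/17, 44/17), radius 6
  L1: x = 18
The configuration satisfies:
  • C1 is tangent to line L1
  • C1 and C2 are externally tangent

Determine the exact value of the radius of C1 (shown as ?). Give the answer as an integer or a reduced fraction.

6

1. [C1‖L1]  r_C1² − 36 = 0  ⇒  r_C1 = 6 (r>0 drops 1)
2. [ext C1·C2]  r_C1² + 12r_C1 − 108 = 0  ⇒  r_C1 = 6 (r>0 drops 1)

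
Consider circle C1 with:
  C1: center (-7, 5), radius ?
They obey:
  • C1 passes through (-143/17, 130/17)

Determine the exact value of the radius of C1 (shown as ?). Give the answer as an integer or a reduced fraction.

1. [C1∋P]  r_C1² − 9 = 0  ⇒  r_C1 = 3 (r>0 drops 1)

3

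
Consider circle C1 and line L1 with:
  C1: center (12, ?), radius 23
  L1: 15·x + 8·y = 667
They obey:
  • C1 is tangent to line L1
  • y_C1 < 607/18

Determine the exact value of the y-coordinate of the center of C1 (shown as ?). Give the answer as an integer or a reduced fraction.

12

1. [C1‖L1]  y_C1² − (487/4)y_C1 + 1317 = 0  ⇒  y_C1 = 12 or 439/4
2. given y_C1 < 607/18: keep 12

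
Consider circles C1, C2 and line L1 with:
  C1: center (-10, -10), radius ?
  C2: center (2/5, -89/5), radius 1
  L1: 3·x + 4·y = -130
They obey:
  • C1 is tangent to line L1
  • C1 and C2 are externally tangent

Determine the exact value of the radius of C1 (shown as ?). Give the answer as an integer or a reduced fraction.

1. [C1‖L1]  r_C1² − 144 = 0  ⇒  r_C1 = 12 (r>0 drops 1)
2. [ext C1·C2]  r_C1² + 2r_C1 − 168 = 0  ⇒  r_C1 = 12 (r>0 drops 1)

12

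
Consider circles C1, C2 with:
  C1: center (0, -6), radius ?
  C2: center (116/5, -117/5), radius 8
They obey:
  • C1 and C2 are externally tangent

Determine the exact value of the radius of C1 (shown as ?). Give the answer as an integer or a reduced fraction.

1. [ext C1·C2]  r_C1² + 16r_C1 − 777 = 0  ⇒  r_C1 = 21 (r>0 drops 1)

21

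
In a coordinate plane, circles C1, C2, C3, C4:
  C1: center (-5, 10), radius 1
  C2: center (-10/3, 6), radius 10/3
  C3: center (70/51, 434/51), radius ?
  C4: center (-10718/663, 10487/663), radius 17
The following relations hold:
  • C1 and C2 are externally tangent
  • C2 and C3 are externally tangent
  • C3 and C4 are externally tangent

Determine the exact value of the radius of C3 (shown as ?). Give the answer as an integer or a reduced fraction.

1. [ext C2·C3]  r_C3² + (20/3)r_C3 − 52/3 = 0  ⇒  r_C3 = 2 (r>0 drops 1)
2. [ext C3·C4]  r_C3² + 34r_C3 − 72 = 0  ⇒  r_C3 = 2 (r>0 drops 1)

2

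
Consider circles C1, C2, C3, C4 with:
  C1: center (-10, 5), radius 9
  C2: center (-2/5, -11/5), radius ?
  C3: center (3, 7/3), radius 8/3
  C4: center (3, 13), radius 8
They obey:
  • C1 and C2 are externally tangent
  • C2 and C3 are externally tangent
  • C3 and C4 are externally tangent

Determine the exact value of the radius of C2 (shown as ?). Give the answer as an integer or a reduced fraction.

3

1. [ext C1·C2]  r_C2² + 18r_C2 − 63 = 0  ⇒  r_C2 = 3 (r>0 drops 1)
2. [ext C2·C3]  r_C2² + (16/3)r_C2 − 25 = 0  ⇒  r_C2 = 3 (r>0 drops 1)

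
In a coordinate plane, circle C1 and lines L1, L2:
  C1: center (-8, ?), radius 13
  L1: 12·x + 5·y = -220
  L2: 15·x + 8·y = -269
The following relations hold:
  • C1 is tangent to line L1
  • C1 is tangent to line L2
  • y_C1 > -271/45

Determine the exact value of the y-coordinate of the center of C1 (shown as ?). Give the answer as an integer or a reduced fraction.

9

1. [C1‖L1]  y_C1² + (248/5)y_C1 − 2637/5 = 0  ⇒  y_C1 = -293/5 or 9
2. [C1‖L2]  y_C1² + (149/4)y_C1 − 1665/4 = 0  ⇒  y_C1 = -185/4 or 9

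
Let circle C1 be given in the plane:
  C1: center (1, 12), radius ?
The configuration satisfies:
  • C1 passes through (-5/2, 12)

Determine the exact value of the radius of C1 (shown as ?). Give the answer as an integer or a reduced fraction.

1. [C1∋P]  r_C1² − 49/4 = 0  ⇒  r_C1 = 7/2 (r>0 drops 1)

7/2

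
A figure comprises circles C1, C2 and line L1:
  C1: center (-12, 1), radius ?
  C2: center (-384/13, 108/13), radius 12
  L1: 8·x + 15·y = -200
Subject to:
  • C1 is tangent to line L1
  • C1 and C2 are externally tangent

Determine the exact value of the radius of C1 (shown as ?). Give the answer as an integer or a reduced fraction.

7

1. [C1‖L1]  r_C1² − 49 = 0  ⇒  r_C1 = 7 (r>0 drops 1)
2. [ext C1·C2]  r_C1² + 24r_C1 − 217 = 0  ⇒  r_C1 = 7 (r>0 drops 1)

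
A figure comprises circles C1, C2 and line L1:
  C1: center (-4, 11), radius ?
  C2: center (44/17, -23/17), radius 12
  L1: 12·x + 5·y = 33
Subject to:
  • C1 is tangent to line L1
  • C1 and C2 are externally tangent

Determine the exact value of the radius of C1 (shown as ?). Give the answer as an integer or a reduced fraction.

2

1. [C1‖L1]  r_C1² − 4 = 0  ⇒  r_C1 = 2 (r>0 drops 1)
2. [ext C1·C2]  r_C1² + 24r_C1 − 52 = 0  ⇒  r_C1 = 2 (r>0 drops 1)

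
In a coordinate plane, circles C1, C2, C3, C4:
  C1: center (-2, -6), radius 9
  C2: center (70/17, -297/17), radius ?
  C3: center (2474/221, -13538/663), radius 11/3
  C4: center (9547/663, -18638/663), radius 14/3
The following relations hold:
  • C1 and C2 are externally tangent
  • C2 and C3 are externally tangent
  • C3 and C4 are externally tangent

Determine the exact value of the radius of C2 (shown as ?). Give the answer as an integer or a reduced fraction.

1. [ext C1·C2]  r_C2² + 18r_C2 − 88 = 0  ⇒  r_C2 = 4 (r>0 drops 1)
2. [ext C2·C3]  r_C2² + (22/3)r_C2 − 136/3 = 0  ⇒  r_C2 = 4 (r>0 drops 1)

4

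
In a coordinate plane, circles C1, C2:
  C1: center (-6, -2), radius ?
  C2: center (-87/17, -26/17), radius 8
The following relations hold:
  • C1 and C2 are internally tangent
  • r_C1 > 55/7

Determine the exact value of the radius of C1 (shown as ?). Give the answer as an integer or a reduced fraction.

1. [int C1,C2]  r_C1² − 16r_C1 + 63 = 0  ⇒  r_C1 = 7 or 9
2. given r_C1 > 55/7: keep 9

9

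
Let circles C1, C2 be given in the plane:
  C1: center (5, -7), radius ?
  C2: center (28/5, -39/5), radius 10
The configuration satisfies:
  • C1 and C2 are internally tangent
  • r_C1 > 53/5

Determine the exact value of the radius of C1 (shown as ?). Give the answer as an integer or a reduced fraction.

11

1. [int C1,C2]  r_C1² − 20r_C1 + 99 = 0  ⇒  r_C1 = 9 or 11
2. given r_C1 > 53/5: keep 11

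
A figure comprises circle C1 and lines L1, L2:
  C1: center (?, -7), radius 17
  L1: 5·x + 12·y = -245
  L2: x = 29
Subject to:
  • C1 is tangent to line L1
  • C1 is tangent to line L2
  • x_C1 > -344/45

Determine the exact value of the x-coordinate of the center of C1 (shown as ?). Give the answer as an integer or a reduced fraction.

12

1. [C1‖L1]  x_C1² + (322/5)x_C1 − 4584/5 = 0  ⇒  x_C1 = -382/5 or 12
2. [C1‖L2]  x_C1² − 58x_C1 + 552 = 0  ⇒  x_C1 = 12 or 46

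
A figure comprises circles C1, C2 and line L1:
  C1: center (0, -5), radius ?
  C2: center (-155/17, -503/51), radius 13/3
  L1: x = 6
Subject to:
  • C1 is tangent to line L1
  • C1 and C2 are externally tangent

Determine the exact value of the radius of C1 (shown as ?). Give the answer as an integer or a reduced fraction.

1. [C1‖L1]  r_C1² − 36 = 0  ⇒  r_C1 = 6 (r>0 drops 1)
2. [ext C1·C2]  r_C1² + (26/3)r_C1 − 88 = 0  ⇒  r_C1 = 6 (r>0 drops 1)

6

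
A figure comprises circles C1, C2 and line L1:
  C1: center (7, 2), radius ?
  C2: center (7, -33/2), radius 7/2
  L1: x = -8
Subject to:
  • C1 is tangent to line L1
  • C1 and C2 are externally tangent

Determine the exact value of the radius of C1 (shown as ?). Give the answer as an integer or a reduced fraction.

15

1. [C1‖L1]  r_C1² − 225 = 0  ⇒  r_C1 = 15 (r>0 drops 1)
2. [ext C1·C2]  r_C1² + 7r_C1 − 330 = 0  ⇒  r_C1 = 15 (r>0 drops 1)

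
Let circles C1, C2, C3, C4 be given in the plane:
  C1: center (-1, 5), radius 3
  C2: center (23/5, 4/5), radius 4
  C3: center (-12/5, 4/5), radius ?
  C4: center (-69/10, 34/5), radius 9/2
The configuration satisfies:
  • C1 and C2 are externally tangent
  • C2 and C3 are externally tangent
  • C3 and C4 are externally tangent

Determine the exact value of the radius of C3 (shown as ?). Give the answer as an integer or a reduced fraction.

1. [ext C2·C3]  r_C3² + 8r_C3 − 33 = 0  ⇒  r_C3 = 3 (r>0 drops 1)
2. [ext C3·C4]  r_C3² + 9r_C3 − 36 = 0  ⇒  r_C3 = 3 (r>0 drops 1)

3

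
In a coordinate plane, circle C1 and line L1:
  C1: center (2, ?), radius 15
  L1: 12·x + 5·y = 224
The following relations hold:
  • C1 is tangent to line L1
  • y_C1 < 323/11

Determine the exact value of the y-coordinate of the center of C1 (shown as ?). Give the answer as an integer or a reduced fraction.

1

1. [C1‖L1]  y_C1² − 80y_C1 + 79 = 0  ⇒  y_C1 = 1 or 79
2. given y_C1 < 323/11: keep 1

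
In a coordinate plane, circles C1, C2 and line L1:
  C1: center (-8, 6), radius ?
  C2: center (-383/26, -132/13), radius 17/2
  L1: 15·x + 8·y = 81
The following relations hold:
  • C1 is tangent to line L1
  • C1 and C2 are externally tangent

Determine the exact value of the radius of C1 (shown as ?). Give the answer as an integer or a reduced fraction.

9

1. [C1‖L1]  r_C1² − 81 = 0  ⇒  r_C1 = 9 (r>0 drops 1)
2. [ext C1·C2]  r_C1² + 17r_C1 − 234 = 0  ⇒  r_C1 = 9 (r>0 drops 1)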